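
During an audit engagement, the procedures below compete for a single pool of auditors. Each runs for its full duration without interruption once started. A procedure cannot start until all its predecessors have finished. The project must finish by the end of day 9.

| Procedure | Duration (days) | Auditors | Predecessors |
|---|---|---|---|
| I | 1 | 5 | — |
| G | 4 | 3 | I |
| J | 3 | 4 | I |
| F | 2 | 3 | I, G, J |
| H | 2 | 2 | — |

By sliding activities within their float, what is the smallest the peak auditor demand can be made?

Early-start (I@1, G@2, J@2, F@6, H@1) gives peak 9: d1:7  d2:9  d3:7  d4:7  d5:3  d6:3  d7:3  d8:0  d9:0.
Shift H→5.
Schedule I@1, G@2, J@2, F@6, H@5: d1:5  d2:7  d3:7  d4:7  d5:5  d6:5  d7:3  d8:0  d9:0 — peak 7.

7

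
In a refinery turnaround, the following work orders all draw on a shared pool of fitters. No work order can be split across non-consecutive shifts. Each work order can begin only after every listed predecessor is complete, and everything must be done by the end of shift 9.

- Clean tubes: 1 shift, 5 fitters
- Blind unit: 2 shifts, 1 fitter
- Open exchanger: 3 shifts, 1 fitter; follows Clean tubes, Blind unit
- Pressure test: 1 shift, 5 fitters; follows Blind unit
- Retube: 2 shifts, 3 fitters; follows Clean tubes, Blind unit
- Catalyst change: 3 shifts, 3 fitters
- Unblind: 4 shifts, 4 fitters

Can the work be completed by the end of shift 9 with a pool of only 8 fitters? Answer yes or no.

yes

Schedule Clean tubes@1, Blind unit@1, Open exchanger@3, Pressure test@6, Retube@7, Catalyst change@7, Unblind@2: s1:6  s2:5  s3:5  s4:5  s5:5  s6:5  s7:6  s8:6  s9:3 — peak 6 ≤ 8.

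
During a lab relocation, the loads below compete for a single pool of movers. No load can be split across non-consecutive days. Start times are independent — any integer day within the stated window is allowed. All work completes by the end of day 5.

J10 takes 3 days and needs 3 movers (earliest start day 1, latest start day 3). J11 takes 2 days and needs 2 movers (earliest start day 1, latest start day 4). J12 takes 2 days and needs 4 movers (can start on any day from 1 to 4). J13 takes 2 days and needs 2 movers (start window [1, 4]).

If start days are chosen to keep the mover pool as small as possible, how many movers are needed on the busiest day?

Early-start (J10@1, J11@1, J12@1, J13@1) gives peak 11: d1:11  d2:11  d3:3  d4:0  d5:0.
Shift J12→4, J13→3.
Schedule J10@1, J11@1, J12@4, J13@3: d1:5  d2:5  d3:5  d4:6  d5:4 — peak 6.

6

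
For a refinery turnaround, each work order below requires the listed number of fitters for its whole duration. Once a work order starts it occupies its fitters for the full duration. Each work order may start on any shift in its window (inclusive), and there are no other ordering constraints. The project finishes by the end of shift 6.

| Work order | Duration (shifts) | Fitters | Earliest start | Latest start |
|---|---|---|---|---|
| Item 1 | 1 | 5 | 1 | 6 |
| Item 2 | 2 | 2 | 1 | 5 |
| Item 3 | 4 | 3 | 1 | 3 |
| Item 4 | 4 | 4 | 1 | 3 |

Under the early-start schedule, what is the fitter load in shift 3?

At early start, shift 3 has: Item 3, Item 4.
Demand: 3 + 4 = 7.

7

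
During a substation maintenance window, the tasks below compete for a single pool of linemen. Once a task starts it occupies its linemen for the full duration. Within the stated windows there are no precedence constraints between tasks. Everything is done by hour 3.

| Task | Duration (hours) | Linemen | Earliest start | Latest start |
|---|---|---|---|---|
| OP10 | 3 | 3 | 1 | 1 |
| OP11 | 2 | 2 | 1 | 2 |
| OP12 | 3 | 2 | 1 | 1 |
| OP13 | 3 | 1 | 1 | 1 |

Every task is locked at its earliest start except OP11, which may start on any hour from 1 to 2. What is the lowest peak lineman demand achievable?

8

OP11@1: h1:8  h2:8  h3:6 → peak 8
OP11@2: h1:6  h2:8  h3:8 → peak 8
Best is OP11@1, peak 8.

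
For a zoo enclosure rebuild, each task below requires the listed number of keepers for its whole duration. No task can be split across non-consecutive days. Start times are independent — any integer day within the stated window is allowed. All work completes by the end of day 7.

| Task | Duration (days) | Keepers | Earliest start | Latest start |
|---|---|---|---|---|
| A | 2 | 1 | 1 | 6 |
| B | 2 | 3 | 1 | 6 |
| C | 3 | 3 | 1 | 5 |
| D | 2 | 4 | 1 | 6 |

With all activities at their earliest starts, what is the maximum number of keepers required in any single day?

Early-start schedule: A@1, B@1, C@1, D@1.
Load per day: day 1: 11, day 2: 11, day 3: 3, day 4: 0, day 5: 0, day 6: 0, day 7: 0.
Peak is 11.

11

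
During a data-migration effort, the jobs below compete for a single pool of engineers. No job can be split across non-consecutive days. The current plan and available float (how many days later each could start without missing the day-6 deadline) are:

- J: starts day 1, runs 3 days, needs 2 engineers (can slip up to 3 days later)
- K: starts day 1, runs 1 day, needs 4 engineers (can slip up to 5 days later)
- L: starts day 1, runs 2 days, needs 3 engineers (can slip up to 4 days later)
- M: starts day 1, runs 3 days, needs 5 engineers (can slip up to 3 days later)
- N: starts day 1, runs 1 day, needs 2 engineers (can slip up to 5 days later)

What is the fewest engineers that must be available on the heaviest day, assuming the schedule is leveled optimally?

Early-start (J@1, K@1, L@1, M@1, N@1) gives peak 16: d1:16  d2:10  d3:7  d4:0  d5:0  d6:0.
Shift L→2, M→4, N→2.
Schedule J@1, K@1, L@2, M@4, N@2: d1:6  d2:7  d3:5  d4:5  d5:5  d6:5 — peak 7.

7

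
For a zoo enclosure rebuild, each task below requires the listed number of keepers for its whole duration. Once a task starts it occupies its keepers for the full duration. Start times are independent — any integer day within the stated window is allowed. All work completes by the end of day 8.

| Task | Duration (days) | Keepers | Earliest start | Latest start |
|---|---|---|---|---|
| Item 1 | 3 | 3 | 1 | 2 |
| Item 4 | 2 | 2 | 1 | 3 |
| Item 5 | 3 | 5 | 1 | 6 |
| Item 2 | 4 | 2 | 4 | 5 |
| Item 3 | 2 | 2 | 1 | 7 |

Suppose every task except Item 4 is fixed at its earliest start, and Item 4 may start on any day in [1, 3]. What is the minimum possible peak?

Item 4@1: d1:12  d2:12  d3:8  d4:2  d5:2  d6:2  d7:2  d8:0 → peak 12
Item 4@2: d1:10  d2:12  d3:10  d4:2  d5:2  d6:2  d7:2  d8:0 → peak 12
Item 4@3: d1:10  d2:10  d3:10  d4:4  d5:2  d6:2  d7:2  d8:0 → peak 10
Best is Item 4@3, peak 10.

10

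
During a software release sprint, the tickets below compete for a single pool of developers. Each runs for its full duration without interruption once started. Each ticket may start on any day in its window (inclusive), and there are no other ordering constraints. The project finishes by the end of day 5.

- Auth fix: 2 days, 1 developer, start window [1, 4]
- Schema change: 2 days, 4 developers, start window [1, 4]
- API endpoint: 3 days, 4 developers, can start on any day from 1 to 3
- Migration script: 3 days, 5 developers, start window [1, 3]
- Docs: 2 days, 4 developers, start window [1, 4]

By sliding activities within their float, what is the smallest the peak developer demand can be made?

9

Early-start (Auth fix@1, Schema change@1, API endpoint@1, Migration script@1, Docs@1) gives peak 18: d1:18  d2:18  d3:9  d4:0  d5:0.
Shift Migration script→3, Docs→4.
Schedule Auth fix@1, Schema change@1, API endpoint@1, Migration script@3, Docs@4: d1:9  d2:9  d3:9  d4:9  d5:9 — peak 9.
Total developer-days = 45 over 5 days ⇒ peak ≥ ⌈45/5⌉ = 9, so 9 is optimal.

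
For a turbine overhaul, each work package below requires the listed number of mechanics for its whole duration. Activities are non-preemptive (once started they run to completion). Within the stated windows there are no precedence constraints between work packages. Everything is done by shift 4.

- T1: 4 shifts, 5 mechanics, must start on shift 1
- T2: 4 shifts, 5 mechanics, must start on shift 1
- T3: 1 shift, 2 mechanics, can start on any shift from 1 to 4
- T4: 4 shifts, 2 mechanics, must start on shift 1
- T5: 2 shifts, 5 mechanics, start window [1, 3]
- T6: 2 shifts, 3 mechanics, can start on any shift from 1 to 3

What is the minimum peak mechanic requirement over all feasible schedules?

Early-start (T1@1, T2@1, T3@1, T4@1, T5@1, T6@1) gives peak 22: s1:22  s2:20  s3:12  s4:12.
Shift T5→3.
Schedule T1@1, T2@1, T3@1, T4@1, T5@3, T6@1: s1:17  s2:15  s3:17  s4:17 — peak 17.
Total mechanic-shifts = 66 over 4 shifts ⇒ peak ≥ ⌈66/4⌉ = 17, so 17 is optimal.

17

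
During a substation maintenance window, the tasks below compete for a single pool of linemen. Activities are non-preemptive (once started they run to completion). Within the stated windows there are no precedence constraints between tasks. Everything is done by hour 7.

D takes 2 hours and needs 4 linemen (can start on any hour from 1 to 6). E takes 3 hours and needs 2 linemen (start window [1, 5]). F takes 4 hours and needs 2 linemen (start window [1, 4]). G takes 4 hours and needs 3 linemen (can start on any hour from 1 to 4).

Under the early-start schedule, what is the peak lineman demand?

Early-start schedule: D@1, E@1, F@1, G@1.
Load per hour: hour 1: 11, hour 2: 11, hour 3: 7, hour 4: 5, hour 5: 0, hour 6: 0, hour 7: 0.
Peak is 11.

11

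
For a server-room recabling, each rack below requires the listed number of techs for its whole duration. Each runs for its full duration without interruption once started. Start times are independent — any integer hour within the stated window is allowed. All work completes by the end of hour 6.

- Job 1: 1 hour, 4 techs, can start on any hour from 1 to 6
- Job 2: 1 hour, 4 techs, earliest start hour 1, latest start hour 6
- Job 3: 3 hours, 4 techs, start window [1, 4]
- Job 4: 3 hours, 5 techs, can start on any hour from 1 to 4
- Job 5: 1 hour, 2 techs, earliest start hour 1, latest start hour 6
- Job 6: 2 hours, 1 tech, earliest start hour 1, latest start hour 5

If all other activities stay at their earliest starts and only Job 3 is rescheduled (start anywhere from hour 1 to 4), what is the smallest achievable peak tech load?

16

Job 3@1: h1:20  h2:10  h3:9  h4:0  h5:0  h6:0 → peak 20
Job 3@2: h1:16  h2:10  h3:9  h4:4  h5:0  h6:0 → peak 16
Job 3@3: h1:16  h2:6  h3:9  h4:4  h5:4  h6:0 → peak 16
Job 3@4: h1:16  h2:6  h3:5  h4:4  h5:4  h6:4 → peak 16
Best is Job 3@2, peak 16.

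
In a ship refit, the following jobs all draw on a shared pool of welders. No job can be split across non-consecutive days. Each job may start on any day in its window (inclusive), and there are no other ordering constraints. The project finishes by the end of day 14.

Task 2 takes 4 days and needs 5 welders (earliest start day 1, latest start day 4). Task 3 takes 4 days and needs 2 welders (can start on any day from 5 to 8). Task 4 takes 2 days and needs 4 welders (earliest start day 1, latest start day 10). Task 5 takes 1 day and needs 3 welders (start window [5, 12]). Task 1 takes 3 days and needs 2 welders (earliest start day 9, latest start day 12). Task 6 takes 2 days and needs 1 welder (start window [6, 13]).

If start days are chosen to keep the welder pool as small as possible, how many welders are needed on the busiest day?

Early-start (Task 2@1, Task 3@5, Task 4@1, Task 5@5, Task 1@9, Task 6@6) gives peak 9: d1:9  d2:9  d3:5  d4:5  d5:5  d6:3  d7:3  d8:2  d9:2  d10:2  d11:2  d12:0  d13:0  d14:0.
Shift Task 4→9, Task 1→11.
Schedule Task 2@1, Task 3@5, Task 4@9, Task 5@5, Task 1@11, Task 6@6: d1:5  d2:5  d3:5  d4:5  d5:5  d6:3  d7:3  d8:2  d9:4  d10:4  d11:2  d12:2  d13:2  d14:0 — peak 5.

5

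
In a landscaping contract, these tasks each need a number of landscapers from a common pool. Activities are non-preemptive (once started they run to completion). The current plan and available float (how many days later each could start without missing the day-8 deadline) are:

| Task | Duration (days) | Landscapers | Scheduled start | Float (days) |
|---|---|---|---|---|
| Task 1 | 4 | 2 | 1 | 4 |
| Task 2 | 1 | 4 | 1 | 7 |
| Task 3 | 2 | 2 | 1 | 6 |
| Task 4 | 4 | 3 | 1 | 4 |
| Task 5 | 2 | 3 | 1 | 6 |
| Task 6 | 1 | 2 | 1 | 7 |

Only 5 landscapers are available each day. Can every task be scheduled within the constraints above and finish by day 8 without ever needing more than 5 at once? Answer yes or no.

yes

Schedule Task 1@1, Task 2@5, Task 3@6, Task 4@1, Task 5@6, Task 6@8: d1:5  d2:5  d3:5  d4:5  d5:4  d6:5  d7:5  d8:2 — peak 5 ≤ 5.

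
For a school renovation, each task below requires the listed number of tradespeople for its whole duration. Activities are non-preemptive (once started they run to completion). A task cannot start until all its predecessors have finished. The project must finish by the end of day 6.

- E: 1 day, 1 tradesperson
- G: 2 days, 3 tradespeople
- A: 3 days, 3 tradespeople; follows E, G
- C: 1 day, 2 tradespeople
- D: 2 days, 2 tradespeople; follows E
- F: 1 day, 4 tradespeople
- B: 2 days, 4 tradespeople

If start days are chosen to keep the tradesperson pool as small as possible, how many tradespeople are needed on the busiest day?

Early-start (E@1, G@1, A@3, C@1, D@2, F@1, B@1) gives peak 14: d1:14  d2:9  d3:5  d4:3  d5:3  d6:0.
Shift F→4, B→5.
Schedule E@1, G@1, A@3, C@1, D@2, F@4, B@5: d1:6  d2:5  d3:5  d4:7  d5:7  d6:4 — peak 7.

7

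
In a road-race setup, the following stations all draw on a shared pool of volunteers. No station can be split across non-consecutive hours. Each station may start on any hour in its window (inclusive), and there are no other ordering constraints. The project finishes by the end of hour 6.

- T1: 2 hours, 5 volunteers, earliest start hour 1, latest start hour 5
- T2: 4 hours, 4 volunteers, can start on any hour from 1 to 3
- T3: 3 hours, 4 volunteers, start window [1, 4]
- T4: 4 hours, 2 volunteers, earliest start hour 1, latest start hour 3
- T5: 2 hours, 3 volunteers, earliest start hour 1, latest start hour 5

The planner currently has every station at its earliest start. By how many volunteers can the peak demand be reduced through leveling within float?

8

Early-start peak: h1:18  h2:18  h3:10  h4:6  h5:0  h6:0 ⇒ 18.
Leveled (T1@1, T2@1, T3@3, T4@3, T5@5): h1:9  h2:9  h3:10  h4:10  h5:9  h6:5 ⇒ 10.
Reduction 18 − 10 = 8.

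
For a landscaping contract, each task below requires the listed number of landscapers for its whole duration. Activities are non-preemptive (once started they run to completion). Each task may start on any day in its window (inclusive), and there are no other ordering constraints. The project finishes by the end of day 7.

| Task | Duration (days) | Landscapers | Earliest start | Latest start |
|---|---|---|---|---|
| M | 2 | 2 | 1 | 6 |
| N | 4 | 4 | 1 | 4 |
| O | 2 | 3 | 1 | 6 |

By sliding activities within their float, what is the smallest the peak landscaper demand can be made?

Early-start (M@1, N@1, O@1) gives peak 9: d1:9  d2:9  d3:4  d4:4  d5:0  d6:0  d7:0.
Shift N→3.
Schedule M@1, N@3, O@1: d1:5  d2:5  d3:4  d4:4  d5:4  d6:4  d7:0 — peak 5.

5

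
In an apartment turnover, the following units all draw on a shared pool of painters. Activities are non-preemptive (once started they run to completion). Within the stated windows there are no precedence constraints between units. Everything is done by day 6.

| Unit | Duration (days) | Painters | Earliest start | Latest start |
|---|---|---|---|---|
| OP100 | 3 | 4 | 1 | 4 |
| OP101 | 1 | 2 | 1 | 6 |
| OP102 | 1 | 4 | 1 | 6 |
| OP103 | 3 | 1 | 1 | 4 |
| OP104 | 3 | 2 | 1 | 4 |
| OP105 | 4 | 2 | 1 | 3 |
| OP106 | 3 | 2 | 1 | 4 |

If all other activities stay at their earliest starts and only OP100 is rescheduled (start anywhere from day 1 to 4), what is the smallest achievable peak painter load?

OP100@1: d1:17  d2:11  d3:11  d4:2  d5:0  d6:0 → peak 17
OP100@2: d1:13  d2:11  d3:11  d4:6  d5:0  d6:0 → peak 13
OP100@3: d1:13  d2:7  d3:11  d4:6  d5:4  d6:0 → peak 13
OP100@4: d1:13  d2:7  d3:7  d4:6  d5:4  d6:4 → peak 13
Best is OP100@2, peak 13.

13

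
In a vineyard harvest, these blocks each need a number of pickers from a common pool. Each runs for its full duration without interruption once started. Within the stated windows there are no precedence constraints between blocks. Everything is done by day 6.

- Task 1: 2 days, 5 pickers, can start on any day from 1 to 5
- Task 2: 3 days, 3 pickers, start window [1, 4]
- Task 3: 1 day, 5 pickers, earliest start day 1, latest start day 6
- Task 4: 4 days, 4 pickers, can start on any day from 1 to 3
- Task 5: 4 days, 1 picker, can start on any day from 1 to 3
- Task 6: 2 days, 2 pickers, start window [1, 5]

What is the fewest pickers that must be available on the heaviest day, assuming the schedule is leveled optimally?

9

Early-start (Task 1@1, Task 2@1, Task 3@1, Task 4@1, Task 5@1, Task 6@1) gives peak 20: d1:20  d2:15  d3:8  d4:5  d5:0  d6:0.
Shift Task 3→6, Task 4→3, Task 6→4.
Schedule Task 1@1, Task 2@1, Task 3@6, Task 4@3, Task 5@1, Task 6@4: d1:9  d2:9  d3:8  d4:7  d5:6  d6:9 — peak 9.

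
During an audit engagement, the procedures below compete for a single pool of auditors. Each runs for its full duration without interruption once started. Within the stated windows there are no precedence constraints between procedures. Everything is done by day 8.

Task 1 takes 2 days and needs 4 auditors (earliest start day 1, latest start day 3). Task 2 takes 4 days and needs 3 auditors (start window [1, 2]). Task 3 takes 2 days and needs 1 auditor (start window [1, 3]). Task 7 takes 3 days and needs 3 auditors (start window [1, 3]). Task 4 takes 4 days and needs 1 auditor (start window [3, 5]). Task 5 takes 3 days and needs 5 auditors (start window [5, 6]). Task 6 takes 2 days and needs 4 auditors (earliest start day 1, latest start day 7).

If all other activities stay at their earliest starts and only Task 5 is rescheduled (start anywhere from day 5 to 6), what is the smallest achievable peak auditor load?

15

Task 5@5: d1:15  d2:15  d3:7  d4:4  d5:6  d6:6  d7:5  d8:0 → peak 15
Task 5@6: d1:15  d2:15  d3:7  d4:4  d5:1  d6:6  d7:5  d8:5 → peak 15
Best is Task 5@5, peak 15.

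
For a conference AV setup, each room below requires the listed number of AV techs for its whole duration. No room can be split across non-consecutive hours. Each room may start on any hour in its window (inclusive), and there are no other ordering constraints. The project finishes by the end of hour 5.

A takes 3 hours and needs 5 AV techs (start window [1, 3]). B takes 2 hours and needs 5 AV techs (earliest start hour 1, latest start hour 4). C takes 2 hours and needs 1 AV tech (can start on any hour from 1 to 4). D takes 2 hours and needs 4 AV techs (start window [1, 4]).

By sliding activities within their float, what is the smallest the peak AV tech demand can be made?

Early-start (A@1, B@1, C@1, D@1) gives peak 15: h1:15  h2:15  h3:5  h4:0  h5:0.
Shift B→4, D→3.
Schedule A@1, B@4, C@1, D@3: h1:6  h2:6  h3:9  h4:9  h5:5 — peak 9.

9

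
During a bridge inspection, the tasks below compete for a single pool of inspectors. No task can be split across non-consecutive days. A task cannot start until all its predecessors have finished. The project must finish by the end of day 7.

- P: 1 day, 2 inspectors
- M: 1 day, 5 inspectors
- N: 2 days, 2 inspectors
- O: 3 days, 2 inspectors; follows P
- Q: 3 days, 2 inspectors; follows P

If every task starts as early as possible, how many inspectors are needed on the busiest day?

Early-start schedule: P@1, M@1, N@1, O@2, Q@2.
Load per day: day 1: 9, day 2: 6, day 3: 4, day 4: 4, day 5: 0, day 6: 0, day 7: 0.
Peak is 9.

9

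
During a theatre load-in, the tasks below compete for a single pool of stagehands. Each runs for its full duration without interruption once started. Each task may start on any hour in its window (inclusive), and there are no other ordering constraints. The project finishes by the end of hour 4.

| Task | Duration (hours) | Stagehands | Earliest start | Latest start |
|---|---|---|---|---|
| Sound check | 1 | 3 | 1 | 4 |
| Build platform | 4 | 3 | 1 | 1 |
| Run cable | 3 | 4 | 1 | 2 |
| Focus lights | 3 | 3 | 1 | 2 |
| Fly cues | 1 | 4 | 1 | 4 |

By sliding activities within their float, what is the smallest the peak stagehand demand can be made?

Early-start (Sound check@1, Build platform@1, Run cable@1, Focus lights@1, Fly cues@1) gives peak 17: h1:17  h2:10  h3:10  h4:3.
Shift Focus lights→2, Fly cues→4.
Schedule Sound check@1, Build platform@1, Run cable@1, Focus lights@2, Fly cues@4: h1:10  h2:10  h3:10  h4:10 — peak 10.
Total stagehand-hours = 40 over 4 hours ⇒ peak ≥ ⌈40/4⌉ = 10, so 10 is optimal.

10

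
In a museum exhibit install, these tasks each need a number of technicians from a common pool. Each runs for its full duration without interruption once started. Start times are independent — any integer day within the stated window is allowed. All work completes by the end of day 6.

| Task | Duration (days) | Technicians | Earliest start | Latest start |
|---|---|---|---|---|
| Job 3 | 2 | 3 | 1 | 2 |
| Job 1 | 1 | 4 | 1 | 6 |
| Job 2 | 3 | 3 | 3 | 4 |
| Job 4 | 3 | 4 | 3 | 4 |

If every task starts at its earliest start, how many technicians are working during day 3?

7

At early start, day 3 has: Job 2, Job 4.
Demand: 3 + 4 = 7.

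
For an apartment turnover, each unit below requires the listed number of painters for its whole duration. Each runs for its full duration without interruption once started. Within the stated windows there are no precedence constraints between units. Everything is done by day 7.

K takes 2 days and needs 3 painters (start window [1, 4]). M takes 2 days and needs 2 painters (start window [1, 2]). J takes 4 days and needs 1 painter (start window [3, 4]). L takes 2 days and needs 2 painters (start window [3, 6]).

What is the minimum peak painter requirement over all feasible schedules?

4

Early-start (K@1, M@1, J@3, L@3) gives peak 5: d1:5  d2:5  d3:3  d4:3  d5:1  d6:1  d7:0.
Shift K→3, L→5.
Schedule K@3, M@1, J@3, L@5: d1:2  d2:2  d3:4  d4:4  d5:3  d6:3  d7:0 — peak 4.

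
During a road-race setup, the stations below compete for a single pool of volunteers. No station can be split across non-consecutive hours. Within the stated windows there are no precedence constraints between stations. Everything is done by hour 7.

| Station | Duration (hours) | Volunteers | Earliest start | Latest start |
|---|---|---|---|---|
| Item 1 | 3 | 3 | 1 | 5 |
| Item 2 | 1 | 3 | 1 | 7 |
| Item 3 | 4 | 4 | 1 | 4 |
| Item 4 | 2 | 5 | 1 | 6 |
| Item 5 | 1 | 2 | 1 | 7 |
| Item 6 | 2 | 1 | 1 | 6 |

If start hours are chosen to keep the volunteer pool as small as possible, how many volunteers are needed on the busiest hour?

7

Early-start (Item 1@1, Item 2@1, Item 3@1, Item 4@1, Item 5@1, Item 6@1) gives peak 18: h1:18  h2:13  h3:7  h4:4  h5:0  h6:0  h7:0.
Shift Item 3→2, Item 4→6, Item 5→4, Item 6→4.
Schedule Item 1@1, Item 2@1, Item 3@2, Item 4@6, Item 5@4, Item 6@4: h1:6  h2:7  h3:7  h4:7  h5:5  h6:5  h7:5 — peak 7.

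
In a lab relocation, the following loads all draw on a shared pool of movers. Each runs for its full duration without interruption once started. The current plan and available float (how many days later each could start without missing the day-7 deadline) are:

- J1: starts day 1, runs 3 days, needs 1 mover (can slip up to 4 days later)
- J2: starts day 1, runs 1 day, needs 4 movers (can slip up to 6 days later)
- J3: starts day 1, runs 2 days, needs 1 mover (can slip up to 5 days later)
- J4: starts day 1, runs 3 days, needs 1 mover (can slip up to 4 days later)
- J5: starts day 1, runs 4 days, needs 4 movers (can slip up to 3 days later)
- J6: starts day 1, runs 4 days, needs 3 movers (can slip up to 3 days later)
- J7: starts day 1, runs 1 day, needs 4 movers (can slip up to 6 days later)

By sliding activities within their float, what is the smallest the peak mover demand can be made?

7

Early-start (J1@1, J2@1, J3@1, J4@1, J5@1, J6@1, J7@1) gives peak 18: d1:18  d2:10  d3:9  d4:7  d5:0  d6:0  d7:0.
Shift J5→2, J6→4, J7→6.
Schedule J1@1, J2@1, J3@1, J4@1, J5@2, J6@4, J7@6: d1:7  d2:7  d3:6  d4:7  d5:7  d6:7  d7:3 — peak 7.
Total mover-days = 44 over 7 days ⇒ peak ≥ ⌈44/7⌉ = 7, so 7 is optimal.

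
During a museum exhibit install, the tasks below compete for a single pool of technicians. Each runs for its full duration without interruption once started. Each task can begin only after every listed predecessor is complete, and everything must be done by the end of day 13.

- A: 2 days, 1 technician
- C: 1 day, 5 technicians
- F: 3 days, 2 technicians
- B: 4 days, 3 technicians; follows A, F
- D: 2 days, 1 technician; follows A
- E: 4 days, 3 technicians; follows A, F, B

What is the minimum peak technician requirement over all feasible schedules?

Early-start (A@1, C@1, F@1, B@4, D@3, E@8) gives peak 8: d1:8  d2:3  d3:3  d4:4  d5:3  d6:3  d7:3  d8:3  d9:3  d10:3  d11:3  d12:0  d13:0.
Shift C→4, B→5, D→5, E→9.
Schedule A@1, C@4, F@1, B@5, D@5, E@9: d1:3  d2:3  d3:2  d4:5  d5:4  d6:4  d7:3  d8:3  d9:3  d10:3  d11:3  d12:3  d13:0 — peak 5.

5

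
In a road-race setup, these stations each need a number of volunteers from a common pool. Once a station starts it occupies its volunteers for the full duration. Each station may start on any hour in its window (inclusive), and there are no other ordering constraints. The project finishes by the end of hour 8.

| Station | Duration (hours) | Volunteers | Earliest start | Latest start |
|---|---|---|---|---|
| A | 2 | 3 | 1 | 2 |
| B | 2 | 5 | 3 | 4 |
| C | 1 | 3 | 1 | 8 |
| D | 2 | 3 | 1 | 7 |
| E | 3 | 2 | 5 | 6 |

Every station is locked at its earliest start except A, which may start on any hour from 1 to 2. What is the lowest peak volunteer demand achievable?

8

A@1: h1:9  h2:6  h3:5  h4:5  h5:2  h6:2  h7:2  h8:0 → peak 9
A@2: h1:6  h2:6  h3:8  h4:5  h5:2  h6:2  h7:2  h8:0 → peak 8
Best is A@2, peak 8.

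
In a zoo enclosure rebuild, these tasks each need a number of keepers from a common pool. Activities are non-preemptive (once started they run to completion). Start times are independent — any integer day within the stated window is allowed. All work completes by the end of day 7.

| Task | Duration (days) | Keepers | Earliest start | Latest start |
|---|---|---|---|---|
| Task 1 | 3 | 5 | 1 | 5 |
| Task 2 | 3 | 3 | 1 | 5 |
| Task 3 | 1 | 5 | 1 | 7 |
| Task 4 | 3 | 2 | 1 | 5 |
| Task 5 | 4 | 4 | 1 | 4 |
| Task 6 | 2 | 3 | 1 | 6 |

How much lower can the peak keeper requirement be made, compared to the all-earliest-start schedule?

Early-start peak: d1:22  d2:17  d3:14  d4:4  d5:0  d6:0  d7:0 ⇒ 22.
Leveled (Task 1@1, Task 2@1, Task 3@4, Task 4@5, Task 5@4, Task 6@5): d1:8  d2:8  d3:8  d4:9  d5:9  d6:9  d7:6 ⇒ 9.
Reduction 22 − 9 = 13.

13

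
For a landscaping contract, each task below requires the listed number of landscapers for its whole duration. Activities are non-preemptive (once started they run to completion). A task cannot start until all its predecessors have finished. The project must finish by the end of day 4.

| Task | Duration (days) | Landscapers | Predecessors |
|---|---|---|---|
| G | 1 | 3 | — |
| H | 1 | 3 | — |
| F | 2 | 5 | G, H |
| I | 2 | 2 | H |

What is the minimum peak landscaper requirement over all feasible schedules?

Schedule G@1, H@1, F@2, I@2: d1:6  d2:7  d3:7  d4:0 — peak 7.
No arrangement of the 8 feasible schedules does better.

7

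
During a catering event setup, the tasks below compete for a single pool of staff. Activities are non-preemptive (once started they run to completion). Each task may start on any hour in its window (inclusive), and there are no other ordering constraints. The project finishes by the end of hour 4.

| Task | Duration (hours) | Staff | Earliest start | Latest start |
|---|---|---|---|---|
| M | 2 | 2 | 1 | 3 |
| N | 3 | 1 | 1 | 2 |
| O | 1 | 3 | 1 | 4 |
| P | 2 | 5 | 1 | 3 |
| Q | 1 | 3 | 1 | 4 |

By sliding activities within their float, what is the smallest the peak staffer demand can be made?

6

Early-start (M@1, N@1, O@1, P@1, Q@1) gives peak 14: h1:14  h2:8  h3:1  h4:0.
Shift P→3, Q→2.
Schedule M@1, N@1, O@1, P@3, Q@2: h1:6  h2:6  h3:6  h4:5 — peak 6.
Total staffer-hours = 23 over 4 hours ⇒ peak ≥ ⌈23/4⌉ = 6, so 6 is optimal.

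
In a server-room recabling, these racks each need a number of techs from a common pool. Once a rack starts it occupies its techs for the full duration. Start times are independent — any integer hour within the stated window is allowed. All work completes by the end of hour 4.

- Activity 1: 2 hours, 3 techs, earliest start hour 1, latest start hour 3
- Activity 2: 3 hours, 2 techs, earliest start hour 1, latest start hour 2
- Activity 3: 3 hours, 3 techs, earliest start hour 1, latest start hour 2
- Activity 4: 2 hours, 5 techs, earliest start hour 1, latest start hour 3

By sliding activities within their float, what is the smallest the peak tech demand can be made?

10

Early-start (Activity 1@1, Activity 2@1, Activity 3@1, Activity 4@1) gives peak 13: h1:13  h2:13  h3:5  h4:0.
Shift Activity 4→3.
Schedule Activity 1@1, Activity 2@1, Activity 3@1, Activity 4@3: h1:8  h2:8  h3:10  h4:5 — peak 10.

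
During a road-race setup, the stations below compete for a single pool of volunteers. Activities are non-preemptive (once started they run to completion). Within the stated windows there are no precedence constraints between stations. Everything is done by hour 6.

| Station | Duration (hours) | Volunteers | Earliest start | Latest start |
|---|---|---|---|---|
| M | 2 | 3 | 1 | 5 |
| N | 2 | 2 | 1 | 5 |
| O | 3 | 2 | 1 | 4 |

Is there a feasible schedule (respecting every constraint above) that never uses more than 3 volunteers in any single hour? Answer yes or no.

no

The minimum achievable peak is 4; 3 < 4, so no feasible schedule stays within the cap.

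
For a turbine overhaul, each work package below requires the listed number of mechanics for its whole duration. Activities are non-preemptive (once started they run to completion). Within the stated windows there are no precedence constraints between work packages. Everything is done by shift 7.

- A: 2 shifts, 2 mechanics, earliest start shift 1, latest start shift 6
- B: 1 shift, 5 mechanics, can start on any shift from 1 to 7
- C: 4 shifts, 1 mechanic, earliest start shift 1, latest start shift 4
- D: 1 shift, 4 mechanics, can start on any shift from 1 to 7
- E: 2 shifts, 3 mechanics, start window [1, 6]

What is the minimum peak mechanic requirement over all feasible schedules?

5

Early-start (A@1, B@1, C@1, D@1, E@1) gives peak 15: s1:15  s2:6  s3:1  s4:1  s5:0  s6:0  s7:0.
Shift B→3, C→4, D→4.
Schedule A@1, B@3, C@4, D@4, E@1: s1:5  s2:5  s3:5  s4:5  s5:1  s6:1  s7:1 — peak 5.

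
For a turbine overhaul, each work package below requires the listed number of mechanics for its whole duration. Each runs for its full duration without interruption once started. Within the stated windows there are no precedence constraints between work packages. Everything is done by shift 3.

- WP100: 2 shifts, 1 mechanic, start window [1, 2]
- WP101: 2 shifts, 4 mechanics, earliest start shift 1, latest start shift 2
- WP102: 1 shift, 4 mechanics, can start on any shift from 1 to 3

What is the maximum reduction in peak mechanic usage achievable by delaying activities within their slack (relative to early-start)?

4

Early-start peak: s1:9  s2:5  s3:0 ⇒ 9.
Leveled (WP100@1, WP101@1, WP102@3): s1:5  s2:5  s3:4 ⇒ 5.
Reduction 9 − 5 = 4.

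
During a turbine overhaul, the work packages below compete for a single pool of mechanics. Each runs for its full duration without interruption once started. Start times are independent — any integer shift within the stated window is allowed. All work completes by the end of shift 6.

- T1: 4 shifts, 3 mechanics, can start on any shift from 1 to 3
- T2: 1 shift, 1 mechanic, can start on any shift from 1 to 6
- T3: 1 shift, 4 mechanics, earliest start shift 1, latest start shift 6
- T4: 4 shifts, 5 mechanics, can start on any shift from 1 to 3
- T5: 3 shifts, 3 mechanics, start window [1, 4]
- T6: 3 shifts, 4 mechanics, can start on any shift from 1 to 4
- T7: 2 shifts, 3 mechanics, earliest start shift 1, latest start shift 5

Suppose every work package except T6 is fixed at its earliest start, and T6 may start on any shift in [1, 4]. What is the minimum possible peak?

19

T6@1: s1:23  s2:18  s3:15  s4:8  s5:0  s6:0 → peak 23
T6@2: s1:19  s2:18  s3:15  s4:12  s5:0  s6:0 → peak 19
T6@3: s1:19  s2:14  s3:15  s4:12  s5:4  s6:0 → peak 19
T6@4: s1:19  s2:14  s3:11  s4:12  s5:4  s6:4 → peak 19
Best is T6@2, peak 19.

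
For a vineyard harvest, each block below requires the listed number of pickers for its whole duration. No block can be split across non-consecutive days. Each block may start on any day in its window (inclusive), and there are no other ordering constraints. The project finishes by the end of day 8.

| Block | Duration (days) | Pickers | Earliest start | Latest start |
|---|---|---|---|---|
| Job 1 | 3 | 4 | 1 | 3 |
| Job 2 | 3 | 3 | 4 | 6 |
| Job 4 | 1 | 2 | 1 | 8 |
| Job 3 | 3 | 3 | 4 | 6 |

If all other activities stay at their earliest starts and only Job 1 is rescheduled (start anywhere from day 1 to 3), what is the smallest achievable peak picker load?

Job 1@1: d1:6  d2:4  d3:4  d4:6  d5:6  d6:6  d7:0  d8:0 → peak 6
Job 1@2: d1:2  d2:4  d3:4  d4:10  d5:6  d6:6  d7:0  d8:0 → peak 10
Job 1@3: d1:2  d2:0  d3:4  d4:10  d5:10  d6:6  d7:0  d8:0 → peak 10
Best is Job 1@1, peak 6.

6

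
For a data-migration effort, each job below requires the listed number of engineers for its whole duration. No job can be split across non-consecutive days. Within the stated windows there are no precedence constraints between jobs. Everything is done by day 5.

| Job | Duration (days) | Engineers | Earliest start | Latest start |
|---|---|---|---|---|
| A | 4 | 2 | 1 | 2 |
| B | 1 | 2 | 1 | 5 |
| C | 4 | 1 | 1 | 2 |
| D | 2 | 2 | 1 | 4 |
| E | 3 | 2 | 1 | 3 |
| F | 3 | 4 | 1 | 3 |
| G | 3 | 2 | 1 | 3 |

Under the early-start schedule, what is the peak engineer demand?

Early-start schedule: A@1, B@1, C@1, D@1, E@1, F@1, G@1.
Load per day: day 1: 15, day 2: 13, day 3: 11, day 4: 3, day 5: 0.
Peak is 15.

15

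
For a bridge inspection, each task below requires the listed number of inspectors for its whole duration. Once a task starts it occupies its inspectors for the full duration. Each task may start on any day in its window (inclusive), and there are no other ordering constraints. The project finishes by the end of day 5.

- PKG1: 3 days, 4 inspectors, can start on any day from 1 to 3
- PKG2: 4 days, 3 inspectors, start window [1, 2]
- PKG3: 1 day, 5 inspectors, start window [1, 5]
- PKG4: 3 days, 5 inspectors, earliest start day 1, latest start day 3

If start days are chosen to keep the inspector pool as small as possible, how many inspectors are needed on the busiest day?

12

Early-start (PKG1@1, PKG2@1, PKG3@1, PKG4@1) gives peak 17: d1:17  d2:12  d3:12  d4:3  d5:0.
Shift PKG4→2.
Schedule PKG1@1, PKG2@1, PKG3@1, PKG4@2: d1:12  d2:12  d3:12  d4:8  d5:0 — peak 12.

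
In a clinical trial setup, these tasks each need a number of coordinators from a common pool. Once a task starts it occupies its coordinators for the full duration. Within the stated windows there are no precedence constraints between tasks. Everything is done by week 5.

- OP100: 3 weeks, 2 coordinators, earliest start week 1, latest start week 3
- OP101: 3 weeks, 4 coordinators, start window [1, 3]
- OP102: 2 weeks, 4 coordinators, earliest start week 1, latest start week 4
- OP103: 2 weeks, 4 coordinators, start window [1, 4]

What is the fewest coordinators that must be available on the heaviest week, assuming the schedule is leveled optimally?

8

Early-start (OP100@1, OP101@1, OP102@1, OP103@1) gives peak 14: w1:14  w2:14  w3:6  w4:0  w5:0.
Shift OP102→4, OP103→4.
Schedule OP100@1, OP101@1, OP102@4, OP103@4: w1:6  w2:6  w3:6  w4:8  w5:8 — peak 8.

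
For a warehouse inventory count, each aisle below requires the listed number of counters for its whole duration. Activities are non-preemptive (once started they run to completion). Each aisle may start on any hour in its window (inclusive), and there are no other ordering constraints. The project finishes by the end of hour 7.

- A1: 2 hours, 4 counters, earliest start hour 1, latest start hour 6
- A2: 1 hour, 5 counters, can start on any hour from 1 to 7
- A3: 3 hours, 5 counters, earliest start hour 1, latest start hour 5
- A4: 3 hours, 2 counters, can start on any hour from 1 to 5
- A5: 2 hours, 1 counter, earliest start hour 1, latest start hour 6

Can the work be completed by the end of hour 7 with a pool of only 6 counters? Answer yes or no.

Schedule A1@1, A2@4, A3@5, A4@1, A5@3: h1:6  h2:6  h3:3  h4:6  h5:5  h6:5  h7:5 — peak 6 ≤ 6.

yes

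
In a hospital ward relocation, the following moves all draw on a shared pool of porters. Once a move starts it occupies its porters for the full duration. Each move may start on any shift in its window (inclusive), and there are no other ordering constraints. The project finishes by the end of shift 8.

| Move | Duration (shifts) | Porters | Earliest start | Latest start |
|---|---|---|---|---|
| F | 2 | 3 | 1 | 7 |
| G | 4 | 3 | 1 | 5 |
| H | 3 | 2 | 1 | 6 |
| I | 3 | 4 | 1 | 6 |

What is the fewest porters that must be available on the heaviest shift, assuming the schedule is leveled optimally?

Early-start (F@1, G@1, H@1, I@1) gives peak 12: s1:12  s2:12  s3:9  s4:3  s5:0  s6:0  s7:0  s8:0.
Shift H→3, I→5.
Schedule F@1, G@1, H@3, I@5: s1:6  s2:6  s3:5  s4:5  s5:6  s6:4  s7:4  s8:0 — peak 6.

6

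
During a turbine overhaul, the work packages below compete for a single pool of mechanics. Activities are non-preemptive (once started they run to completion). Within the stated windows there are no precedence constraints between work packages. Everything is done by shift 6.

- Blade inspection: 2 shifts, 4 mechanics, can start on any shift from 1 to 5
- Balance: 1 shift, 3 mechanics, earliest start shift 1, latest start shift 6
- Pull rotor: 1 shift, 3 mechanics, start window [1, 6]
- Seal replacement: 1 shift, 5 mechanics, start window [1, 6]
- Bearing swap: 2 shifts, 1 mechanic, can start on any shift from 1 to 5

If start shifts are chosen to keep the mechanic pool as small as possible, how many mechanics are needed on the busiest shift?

5

Early-start (Blade inspection@1, Balance@1, Pull rotor@1, Seal replacement@1, Bearing swap@1) gives peak 16: s1:16  s2:5  s3:0  s4:0  s5:0  s6:0.
Shift Balance→3, Pull rotor→4, Seal replacement→5.
Schedule Blade inspection@1, Balance@3, Pull rotor@4, Seal replacement@5, Bearing swap@1: s1:5  s2:5  s3:3  s4:3  s5:5  s6:0 — peak 5.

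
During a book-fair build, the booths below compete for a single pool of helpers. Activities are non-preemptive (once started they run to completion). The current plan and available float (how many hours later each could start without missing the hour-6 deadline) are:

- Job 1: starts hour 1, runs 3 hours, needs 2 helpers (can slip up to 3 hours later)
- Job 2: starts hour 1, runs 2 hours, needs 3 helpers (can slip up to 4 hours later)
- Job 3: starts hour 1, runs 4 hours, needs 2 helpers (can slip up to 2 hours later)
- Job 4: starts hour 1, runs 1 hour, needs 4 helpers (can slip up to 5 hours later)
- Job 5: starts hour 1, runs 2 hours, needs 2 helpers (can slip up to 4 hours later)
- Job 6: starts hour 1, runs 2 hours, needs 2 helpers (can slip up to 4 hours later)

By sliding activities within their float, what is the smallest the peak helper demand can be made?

Early-start (Job 1@1, Job 2@1, Job 3@1, Job 4@1, Job 5@1, Job 6@1) gives peak 15: h1:15  h2:11  h3:4  h4:2  h5:0  h6:0.
Shift Job 3→3, Job 4→4, Job 5→5, Job 6→5.
Schedule Job 1@1, Job 2@1, Job 3@3, Job 4@4, Job 5@5, Job 6@5: h1:5  h2:5  h3:4  h4:6  h5:6  h6:6 — peak 6.
Total helper-hours = 32 over 6 hours ⇒ peak ≥ ⌈32/6⌉ = 6, so 6 is optimal.

6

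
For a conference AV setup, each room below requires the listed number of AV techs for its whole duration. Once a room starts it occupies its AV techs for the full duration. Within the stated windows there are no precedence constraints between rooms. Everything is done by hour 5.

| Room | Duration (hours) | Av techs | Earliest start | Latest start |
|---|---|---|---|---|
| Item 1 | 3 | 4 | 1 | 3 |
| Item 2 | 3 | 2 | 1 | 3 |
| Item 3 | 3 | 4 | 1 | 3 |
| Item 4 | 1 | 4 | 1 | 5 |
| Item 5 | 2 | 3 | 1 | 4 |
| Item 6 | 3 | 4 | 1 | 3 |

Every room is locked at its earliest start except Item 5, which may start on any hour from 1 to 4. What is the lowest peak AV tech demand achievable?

Item 5@1: h1:21  h2:17  h3:14  h4:0  h5:0 → peak 21
Item 5@2: h1:18  h2:17  h3:17  h4:0  h5:0 → peak 18
Item 5@3: h1:18  h2:14  h3:17  h4:3  h5:0 → peak 18
Item 5@4: h1:18  h2:14  h3:14  h4:3  h5:3 → peak 18
Best is Item 5@2, peak 18.

18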